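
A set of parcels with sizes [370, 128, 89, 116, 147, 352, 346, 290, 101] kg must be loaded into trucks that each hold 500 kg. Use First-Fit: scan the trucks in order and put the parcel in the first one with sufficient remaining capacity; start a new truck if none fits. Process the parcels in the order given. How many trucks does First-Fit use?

Put 370 kg in truck 1; 130 kg remain.
Put 128 kg in truck 1; 2 kg remain.
Put 89 kg in truck 2; 411 kg remain.
Put 116 kg in truck 2; 295 kg remain.
Put 147 kg in truck 2; 148 kg remain.
Put 352 kg in truck 3; 148 kg remain.
Put 346 kg in truck 4; 154 kg remain.
Put 290 kg in truck 5; 210 kg remain.
Put 101 kg in truck 2; 47 kg remain.
Final trucks: [370,128] [89,116,147,101] [352] [346] [290].

5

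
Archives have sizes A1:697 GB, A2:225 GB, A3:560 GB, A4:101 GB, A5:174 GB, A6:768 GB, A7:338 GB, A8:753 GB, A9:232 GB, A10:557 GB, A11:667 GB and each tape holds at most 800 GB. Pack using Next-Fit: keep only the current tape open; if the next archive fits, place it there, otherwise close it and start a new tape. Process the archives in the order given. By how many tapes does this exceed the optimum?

1

Next-Fit: [697] [225,560] [101,174] [768] [338] [753] [232,557] [667] → 8 tapes.
Total size 5072 GB; any packing needs at least ⌈5072/800⌉ = 7 tapes.
An optimal packing achieves that bound: [768] [753] [697,101] [667] [560,232] [557,225] [338,174] → 7 tapes.
Excess: 8 − 7 = 1.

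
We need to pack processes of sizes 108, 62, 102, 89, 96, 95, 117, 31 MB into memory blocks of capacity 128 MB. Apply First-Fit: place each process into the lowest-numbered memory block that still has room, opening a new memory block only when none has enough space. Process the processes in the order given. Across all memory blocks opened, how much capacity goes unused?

Put 108 MB in memory block 1; 20 MB remain.
Put 62 MB in memory block 2; 66 MB remain.
Put 102 MB in memory block 3; 26 MB remain.
Put 89 MB in memory block 4; 39 MB remain.
Put 96 MB in memory block 5; 32 MB remain.
Put 95 MB in memory block 6; 33 MB remain.
Put 117 MB in memory block 7; 11 MB remain.
Put 31 MB in memory block 2; 35 MB remain.
7 memory blocks × 128 MB = 896 MB; used 700 MB; unused 196 MB.

196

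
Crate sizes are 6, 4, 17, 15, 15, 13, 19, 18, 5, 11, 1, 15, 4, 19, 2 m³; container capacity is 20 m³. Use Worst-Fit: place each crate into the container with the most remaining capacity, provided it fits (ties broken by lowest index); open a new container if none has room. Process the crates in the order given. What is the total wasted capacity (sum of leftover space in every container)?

6 m³ → container 1 (remaining 14 m³)
4 m³ → container 1 (remaining 10 m³)
17 m³ → container 2 (remaining 3 m³)
15 m³ → container 3 (remaining 5 m³)
15 m³ → container 4 (remaining 5 m³)
13 m³ → container 5 (remaining 7 m³)
19 m³ → container 6 (remaining 1 m³)
18 m³ → container 7 (remaining 2 m³)
5 m³ → container 1 (remaining 5 m³)
11 m³ → container 8 (remaining 9 m³)
1 m³ → container 8 (remaining 8 m³)
15 m³ → container 9 (remaining 5 m³)
4 m³ → container 8 (remaining 4 m³)
19 m³ → container 10 (remaining 1 m³)
2 m³ → container 5 (remaining 5 m³)
10 containers × 20 m³ = 200 m³; used 164 m³; unused 36 m³.

36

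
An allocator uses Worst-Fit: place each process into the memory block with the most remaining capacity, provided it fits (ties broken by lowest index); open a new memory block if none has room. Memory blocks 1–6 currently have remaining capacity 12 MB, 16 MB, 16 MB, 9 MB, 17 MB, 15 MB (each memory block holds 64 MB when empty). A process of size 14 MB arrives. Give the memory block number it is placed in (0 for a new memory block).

5

Memory blocks with room: memory block 2 (16 MB), memory block 3 (16 MB), memory block 5 (17 MB), memory block 6 (15 MB).
Most room is memory block 5 with 17 MB free.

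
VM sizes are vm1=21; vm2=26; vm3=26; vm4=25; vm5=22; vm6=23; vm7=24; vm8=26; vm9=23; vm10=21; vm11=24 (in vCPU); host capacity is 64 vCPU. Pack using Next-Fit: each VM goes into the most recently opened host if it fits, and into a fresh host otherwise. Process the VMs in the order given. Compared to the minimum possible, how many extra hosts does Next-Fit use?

Next-Fit: [21,26] [26,25] [22,23] [24,26] [23,21] [24] → 6 hosts.
Total size 261 vCPU; any packing needs at least ⌈261/64⌉ = 5 hosts.
An optimal packing achieves that bound: [26,26] [26,25] [24,24] [23,23] [22,21,21] → 5 hosts.
Excess: 6 − 5 = 1.

1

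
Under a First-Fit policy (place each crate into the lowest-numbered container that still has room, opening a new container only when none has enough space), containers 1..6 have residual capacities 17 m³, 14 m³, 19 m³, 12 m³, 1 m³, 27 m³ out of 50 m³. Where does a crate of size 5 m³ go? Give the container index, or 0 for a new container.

Containers with room: container 1 (17 m³), container 2 (14 m³), container 3 (19 m³), container 4 (12 m³), container 6 (27 m³).
The first with room is container 1.

1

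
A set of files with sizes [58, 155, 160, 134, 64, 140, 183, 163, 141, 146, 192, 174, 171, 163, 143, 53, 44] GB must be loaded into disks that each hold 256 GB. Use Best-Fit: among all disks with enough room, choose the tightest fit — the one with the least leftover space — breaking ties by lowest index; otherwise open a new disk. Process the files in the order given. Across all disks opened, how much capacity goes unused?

1044

disk 1: place 58 GB, 198 GB left
disk 1: place 155 GB, 43 GB left
disk 2: place 160 GB, 96 GB left
disk 3: place 134 GB, 122 GB left
disk 2: place 64 GB, 32 GB left
disk 4: place 140 GB, 116 GB left
disk 5: place 183 GB, 73 GB left
disk 6: place 163 GB, 93 GB left
disk 7: place 141 GB, 115 GB left
disk 8: place 146 GB, 110 GB left
disk 9: place 192 GB, 64 GB left
disk 10: place 174 GB, 82 GB left
disk 11: place 171 GB, 85 GB left
disk 12: place 163 GB, 93 GB left
disk 13: place 143 GB, 113 GB left
disk 9: place 53 GB, 11 GB left
disk 5: place 44 GB, 29 GB left
13 disks × 256 GB = 3328 GB; used 2284 GB; unused 1044 GB.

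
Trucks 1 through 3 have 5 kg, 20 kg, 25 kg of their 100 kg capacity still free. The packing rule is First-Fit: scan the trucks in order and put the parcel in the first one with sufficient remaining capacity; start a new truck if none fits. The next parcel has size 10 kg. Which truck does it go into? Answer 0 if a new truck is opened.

2

Trucks with room: truck 2 (20 kg), truck 3 (25 kg).
The first with room is truck 2.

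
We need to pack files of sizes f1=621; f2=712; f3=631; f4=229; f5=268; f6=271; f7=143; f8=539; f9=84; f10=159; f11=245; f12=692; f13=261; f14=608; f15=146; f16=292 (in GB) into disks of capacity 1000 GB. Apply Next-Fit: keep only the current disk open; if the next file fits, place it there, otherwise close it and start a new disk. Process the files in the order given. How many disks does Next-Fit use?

8

f1 (621 GB) → disk 1 (remaining 379 GB)
f2 (712 GB) → disk 2 (remaining 288 GB)
f3 (631 GB) → disk 3 (remaining 369 GB)
f4 (229 GB) → disk 3 (remaining 140 GB)
f5 (268 GB) → disk 4 (remaining 732 GB)
f6 (271 GB) → disk 4 (remaining 461 GB)
f7 (143 GB) → disk 4 (remaining 318 GB)
f8 (539 GB) → disk 5 (remaining 461 GB)
f9 (84 GB) → disk 5 (remaining 377 GB)
f10 (159 GB) → disk 5 (remaining 218 GB)
f11 (245 GB) → disk 6 (remaining 755 GB)
f12 (692 GB) → disk 6 (remaining 63 GB)
f13 (261 GB) → disk 7 (remaining 739 GB)
f14 (608 GB) → disk 7 (remaining 131 GB)
f15 (146 GB) → disk 8 (remaining 854 GB)
f16 (292 GB) → disk 8 (remaining 562 GB)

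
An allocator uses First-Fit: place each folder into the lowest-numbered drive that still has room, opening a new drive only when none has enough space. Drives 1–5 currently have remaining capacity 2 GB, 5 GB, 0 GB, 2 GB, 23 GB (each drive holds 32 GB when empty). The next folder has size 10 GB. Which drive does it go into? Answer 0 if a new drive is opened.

Drives with room: drive 5 (23 GB).
The first with room is drive 5.

5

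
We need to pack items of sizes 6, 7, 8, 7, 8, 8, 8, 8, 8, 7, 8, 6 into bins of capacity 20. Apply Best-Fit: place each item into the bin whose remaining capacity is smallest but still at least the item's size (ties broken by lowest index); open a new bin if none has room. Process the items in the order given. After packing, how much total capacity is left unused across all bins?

6 → bin 1 (remaining 14)
7 → bin 1 (remaining 7)
8 → bin 2 (remaining 12)
7 → bin 1 (remaining 0)
8 → bin 2 (remaining 4)
8 → bin 3 (remaining 12)
8 → bin 3 (remaining 4)
8 → bin 4 (remaining 12)
8 → bin 4 (remaining 4)
7 → bin 5 (remaining 13)
8 → bin 5 (remaining 5)
6 → bin 6 (remaining 14)
6 bins × 20 = 120; used 89; unused 31.

31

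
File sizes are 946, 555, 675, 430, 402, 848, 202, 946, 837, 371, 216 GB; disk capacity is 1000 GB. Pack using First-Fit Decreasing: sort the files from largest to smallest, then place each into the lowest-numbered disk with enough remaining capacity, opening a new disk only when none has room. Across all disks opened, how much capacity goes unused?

572

Sorted descending: 946, 946, 848, 837, 675, 555, 430, 402, 371, 216, 202.
946 GB → disk 1 (remaining 54 GB)
946 GB → disk 2 (remaining 54 GB)
848 GB → disk 3 (remaining 152 GB)
837 GB → disk 4 (remaining 163 GB)
675 GB → disk 5 (remaining 325 GB)
555 GB → disk 6 (remaining 445 GB)
430 GB → disk 6 (remaining 15 GB)
402 GB → disk 7 (remaining 598 GB)
371 GB → disk 7 (remaining 227 GB)
216 GB → disk 5 (remaining 109 GB)
202 GB → disk 7 (remaining 25 GB)
7 disks × 1000 GB = 7000 GB; used 6428 GB; unused 572 GB.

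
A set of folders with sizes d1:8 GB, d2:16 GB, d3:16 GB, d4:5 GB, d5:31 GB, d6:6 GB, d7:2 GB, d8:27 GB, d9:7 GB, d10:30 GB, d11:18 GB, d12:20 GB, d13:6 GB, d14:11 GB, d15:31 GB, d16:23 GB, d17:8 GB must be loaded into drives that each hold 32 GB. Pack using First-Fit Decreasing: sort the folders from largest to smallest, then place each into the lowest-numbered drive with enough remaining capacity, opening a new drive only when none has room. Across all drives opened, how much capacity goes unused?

Sorted descending: 31, 31, 30, 27, 23, 20, 18, 16, 16, 11, 8, 8, 7, 6, 6, 5, 2.
drive 1: place 31 GB, 1 GB left
drive 2: place 31 GB, 1 GB left
drive 3: place 30 GB, 2 GB left
drive 4: place 27 GB, 5 GB left
drive 5: place 23 GB, 9 GB left
drive 6: place 20 GB, 12 GB left
drive 7: place 18 GB, 14 GB left
drive 8: place 16 GB, 16 GB left
drive 8: place 16 GB, 0 GB left
drive 6: place 11 GB, 1 GB left
drive 5: place 8 GB, 1 GB left
drive 7: place 8 GB, 6 GB left
drive 9: place 7 GB, 25 GB left
drive 7: place 6 GB, 0 GB left
drive 9: place 6 GB, 19 GB left
drive 4: place 5 GB, 0 GB left
drive 3: place 2 GB, 0 GB left
9 drives × 32 GB = 288 GB; used 265 GB; unused 23 GB.

23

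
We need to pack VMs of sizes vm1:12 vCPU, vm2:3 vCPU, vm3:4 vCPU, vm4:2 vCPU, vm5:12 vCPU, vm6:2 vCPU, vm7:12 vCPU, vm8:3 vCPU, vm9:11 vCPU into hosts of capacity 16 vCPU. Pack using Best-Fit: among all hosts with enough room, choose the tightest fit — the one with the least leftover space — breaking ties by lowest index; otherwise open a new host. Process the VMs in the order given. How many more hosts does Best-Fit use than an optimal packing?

1

Best-Fit: [12,3] [4,2] [12,2] [12,3] [11] → 5 hosts.
Total size 61 vCPU; any packing needs at least ⌈61/16⌉ = 4 hosts.
An optimal packing achieves that bound: [12,4] [12,3] [12,3] [11,2,2] → 4 hosts.
Excess: 5 − 4 = 1.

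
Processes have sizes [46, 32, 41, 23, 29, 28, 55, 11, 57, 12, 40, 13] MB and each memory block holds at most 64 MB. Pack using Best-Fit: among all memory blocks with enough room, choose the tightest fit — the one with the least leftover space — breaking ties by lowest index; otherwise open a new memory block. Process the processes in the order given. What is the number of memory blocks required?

memory block 1: place 46 MB, 18 MB left
memory block 2: place 32 MB, 32 MB left
memory block 3: place 41 MB, 23 MB left
memory block 3: place 23 MB, 0 MB left
memory block 2: place 29 MB, 3 MB left
memory block 4: place 28 MB, 36 MB left
memory block 5: place 55 MB, 9 MB left
memory block 1: place 11 MB, 7 MB left
memory block 6: place 57 MB, 7 MB left
memory block 4: place 12 MB, 24 MB left
memory block 7: place 40 MB, 24 MB left
memory block 4: place 13 MB, 11 MB left
Final memory blocks: [46,11] [32,29] [41,23] [28,12,13] [55] [57] [40].

7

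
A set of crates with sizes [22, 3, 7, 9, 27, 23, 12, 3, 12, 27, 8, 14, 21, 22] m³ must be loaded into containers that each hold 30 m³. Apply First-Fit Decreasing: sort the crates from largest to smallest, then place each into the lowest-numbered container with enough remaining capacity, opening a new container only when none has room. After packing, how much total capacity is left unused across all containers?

Sorted descending: 27, 27, 23, 22, 22, 21, 14, 12, 12, 9, 8, 7, 3, 3.
27 m³ → container 1 (remaining 3 m³)
27 m³ → container 2 (remaining 3 m³)
23 m³ → container 3 (remaining 7 m³)
22 m³ → container 4 (remaining 8 m³)
22 m³ → container 5 (remaining 8 m³)
21 m³ → container 6 (remaining 9 m³)
14 m³ → container 7 (remaining 16 m³)
12 m³ → container 7 (remaining 4 m³)
12 m³ → container 8 (remaining 18 m³)
9 m³ → container 6 (remaining 0 m³)
8 m³ → container 4 (remaining 0 m³)
7 m³ → container 3 (remaining 0 m³)
3 m³ → container 1 (remaining 0 m³)
3 m³ → container 2 (remaining 0 m³)
8 containers × 30 m³ = 240 m³; used 210 m³; unused 30 m³.

30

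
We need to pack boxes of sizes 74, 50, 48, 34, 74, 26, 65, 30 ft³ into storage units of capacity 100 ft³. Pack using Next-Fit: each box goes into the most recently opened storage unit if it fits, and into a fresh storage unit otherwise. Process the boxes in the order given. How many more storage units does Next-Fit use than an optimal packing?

Next-Fit: [74] [50,48] [34] [74,26] [65,30] → 5 storage units.
Total size 401 ft³; any packing needs at least ⌈401/100⌉ = 5 storage units.
So 5 is already optimal.

0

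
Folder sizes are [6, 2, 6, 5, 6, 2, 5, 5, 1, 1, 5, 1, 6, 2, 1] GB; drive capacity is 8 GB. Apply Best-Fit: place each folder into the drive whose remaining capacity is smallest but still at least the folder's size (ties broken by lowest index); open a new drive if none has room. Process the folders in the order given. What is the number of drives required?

6 GB → drive 1 (remaining 2 GB)
2 GB → drive 1 (remaining 0 GB)
6 GB → drive 2 (remaining 2 GB)
5 GB → drive 3 (remaining 3 GB)
6 GB → drive 4 (remaining 2 GB)
2 GB → drive 2 (remaining 0 GB)
5 GB → drive 5 (remaining 3 GB)
5 GB → drive 6 (remaining 3 GB)
1 GB → drive 4 (remaining 1 GB)
1 GB → drive 4 (remaining 0 GB)
5 GB → drive 7 (remaining 3 GB)
1 GB → drive 3 (remaining 2 GB)
6 GB → drive 8 (remaining 2 GB)
2 GB → drive 3 (remaining 0 GB)
1 GB → drive 8 (remaining 1 GB)

8 drives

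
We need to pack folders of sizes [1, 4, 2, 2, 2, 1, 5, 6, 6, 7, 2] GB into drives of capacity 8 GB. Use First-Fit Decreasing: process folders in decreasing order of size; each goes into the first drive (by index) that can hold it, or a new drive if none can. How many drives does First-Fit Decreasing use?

5

Sorted descending: 7, 6, 6, 5, 4, 2, 2, 2, 2, 1, 1.
drive 1: place 7 GB, 1 GB left
drive 2: place 6 GB, 2 GB left
drive 3: place 6 GB, 2 GB left
drive 4: place 5 GB, 3 GB left
drive 5: place 4 GB, 4 GB left
drive 2: place 2 GB, 0 GB left
drive 3: place 2 GB, 0 GB left
drive 4: place 2 GB, 1 GB left
drive 5: place 2 GB, 2 GB left
drive 1: place 1 GB, 0 GB left
drive 4: place 1 GB, 0 GB left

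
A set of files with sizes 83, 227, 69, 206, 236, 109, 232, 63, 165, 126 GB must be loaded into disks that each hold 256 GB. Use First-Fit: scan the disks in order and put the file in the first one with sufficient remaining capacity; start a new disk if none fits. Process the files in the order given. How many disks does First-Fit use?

Put 83 GB in disk 1; 173 GB remain.
Put 227 GB in disk 2; 29 GB remain.
Put 69 GB in disk 1; 104 GB remain.
Put 206 GB in disk 3; 50 GB remain.
Put 236 GB in disk 4; 20 GB remain.
Put 109 GB in disk 5; 147 GB remain.
Put 232 GB in disk 6; 24 GB remain.
Put 63 GB in disk 1; 41 GB remain.
Put 165 GB in disk 7; 91 GB remain.
Put 126 GB in disk 5; 21 GB remain.
Final disks: [83,69,63] [227] [206] [236] [109,126] [232] [165].

7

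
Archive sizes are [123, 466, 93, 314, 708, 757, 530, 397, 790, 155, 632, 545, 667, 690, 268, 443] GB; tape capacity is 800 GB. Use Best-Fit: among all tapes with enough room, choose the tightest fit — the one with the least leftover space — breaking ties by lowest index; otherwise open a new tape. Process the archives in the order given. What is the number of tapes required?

11

tape 1: place 123 GB, 677 GB left
tape 1: place 466 GB, 211 GB left
tape 1: place 93 GB, 118 GB left
tape 2: place 314 GB, 486 GB left
tape 3: place 708 GB, 92 GB left
tape 4: place 757 GB, 43 GB left
tape 5: place 530 GB, 270 GB left
tape 2: place 397 GB, 89 GB left
tape 6: place 790 GB, 10 GB left
tape 5: place 155 GB, 115 GB left
tape 7: place 632 GB, 168 GB left
tape 8: place 545 GB, 255 GB left
tape 9: place 667 GB, 133 GB left
tape 10: place 690 GB, 110 GB left
tape 11: place 268 GB, 532 GB left
tape 11: place 443 GB, 89 GB left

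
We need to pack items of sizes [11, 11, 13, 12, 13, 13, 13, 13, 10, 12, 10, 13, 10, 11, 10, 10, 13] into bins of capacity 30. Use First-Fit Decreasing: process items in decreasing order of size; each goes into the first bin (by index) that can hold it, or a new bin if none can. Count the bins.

8 bins

Sorted descending: 13, 13, 13, 13, 13, 13, 13, 12, 12, 11, 11, 11, 10, 10, 10, 10, 10.
13 → bin 1 (remaining 17)
13 → bin 1 (remaining 4)
13 → bin 2 (remaining 17)
13 → bin 2 (remaining 4)
13 → bin 3 (remaining 17)
13 → bin 3 (remaining 4)
13 → bin 4 (remaining 17)
12 → bin 4 (remaining 5)
12 → bin 5 (remaining 18)
11 → bin 5 (remaining 7)
11 → bin 6 (remaining 19)
11 → bin 6 (remaining 8)
10 → bin 7 (remaining 20)
10 → bin 7 (remaining 10)
10 → bin 7 (remaining 0)
10 → bin 8 (remaining 20)
10 → bin 8 (remaining 10)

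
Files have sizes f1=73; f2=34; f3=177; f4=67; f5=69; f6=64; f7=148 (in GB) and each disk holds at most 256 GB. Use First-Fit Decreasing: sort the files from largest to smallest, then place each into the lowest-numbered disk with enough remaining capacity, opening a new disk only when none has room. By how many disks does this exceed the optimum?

First-Fit Decreasing: [177,73] [148,69,34] [67,64] → 3 disks.
Total size 632 GB; any packing needs at least ⌈632/256⌉ = 3 disks.
So 3 is already optimal.

0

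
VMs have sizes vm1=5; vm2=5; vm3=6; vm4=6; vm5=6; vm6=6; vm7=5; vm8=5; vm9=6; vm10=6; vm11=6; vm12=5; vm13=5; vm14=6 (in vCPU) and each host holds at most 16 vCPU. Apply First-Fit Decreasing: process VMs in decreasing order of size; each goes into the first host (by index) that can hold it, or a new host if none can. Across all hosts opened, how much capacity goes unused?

18

Sorted descending: 6, 6, 6, 6, 6, 6, 6, 6, 5, 5, 5, 5, 5, 5.
host 1: place 6 vCPU, 10 vCPU left
host 1: place 6 vCPU, 4 vCPU left
host 2: place 6 vCPU, 10 vCPU left
host 2: place 6 vCPU, 4 vCPU left
host 3: place 6 vCPU, 10 vCPU left
host 3: place 6 vCPU, 4 vCPU left
host 4: place 6 vCPU, 10 vCPU left
host 4: place 6 vCPU, 4 vCPU left
host 5: place 5 vCPU, 11 vCPU left
host 5: place 5 vCPU, 6 vCPU left
host 5: place 5 vCPU, 1 vCPU left
host 6: place 5 vCPU, 11 vCPU left
host 6: place 5 vCPU, 6 vCPU left
host 6: place 5 vCPU, 1 vCPU left
6 hosts × 16 vCPU = 96 vCPU; used 78 vCPU; unused 18 vCPU.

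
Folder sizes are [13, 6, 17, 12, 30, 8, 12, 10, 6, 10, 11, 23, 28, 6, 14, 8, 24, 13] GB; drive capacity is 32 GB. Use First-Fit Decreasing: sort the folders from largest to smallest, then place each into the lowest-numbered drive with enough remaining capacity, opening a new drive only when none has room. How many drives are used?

9

Sorted descending: 30, 28, 24, 23, 17, 14, 13, 13, 12, 12, 11, 10, 10, 8, 8, 6, 6, 6.
drive 1: place 30 GB, 2 GB left
drive 2: place 28 GB, 4 GB left
drive 3: place 24 GB, 8 GB left
drive 4: place 23 GB, 9 GB left
drive 5: place 17 GB, 15 GB left
drive 5: place 14 GB, 1 GB left
drive 6: place 13 GB, 19 GB left
drive 6: place 13 GB, 6 GB left
drive 7: place 12 GB, 20 GB left
drive 7: place 12 GB, 8 GB left
drive 8: place 11 GB, 21 GB left
drive 8: place 10 GB, 11 GB left
drive 8: place 10 GB, 1 GB left
drive 3: place 8 GB, 0 GB left
drive 4: place 8 GB, 1 GB left
drive 6: place 6 GB, 0 GB left
drive 7: place 6 GB, 2 GB left
drive 9: place 6 GB, 26 GB left
Final drives: [30] [28] [24,8] [23,8] [17,14] [13,13,6] [12,12,6] [11,10,10] [6].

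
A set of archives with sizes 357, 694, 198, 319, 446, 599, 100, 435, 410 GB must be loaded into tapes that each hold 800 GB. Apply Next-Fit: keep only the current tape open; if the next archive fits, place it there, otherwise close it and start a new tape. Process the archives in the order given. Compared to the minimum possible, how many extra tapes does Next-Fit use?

Next-Fit: [357] [694] [198,319] [446] [599,100] [435] [410] → 7 tapes.
Total size 3558 GB; any packing needs at least ⌈3558/800⌉ = 5 tapes.
An optimal packing achieves that bound: [694,100] [599,198] [446,319] [435,357] [410] → 5 tapes.
Excess: 7 − 5 = 2.

2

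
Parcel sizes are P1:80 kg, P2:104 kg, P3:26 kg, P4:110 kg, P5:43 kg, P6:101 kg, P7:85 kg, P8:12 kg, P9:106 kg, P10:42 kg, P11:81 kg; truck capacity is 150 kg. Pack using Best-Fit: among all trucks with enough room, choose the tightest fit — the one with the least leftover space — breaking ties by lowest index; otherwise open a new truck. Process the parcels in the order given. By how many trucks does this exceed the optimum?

0

Best-Fit: [80,43] [104,26,12] [110] [101] [85] [106,42] [81] → 7 trucks.
7 parcels exceed 75 kg (half the capacity), and no two of those can share a truck, so at least 7 trucks are needed.
So 7 is already optimal.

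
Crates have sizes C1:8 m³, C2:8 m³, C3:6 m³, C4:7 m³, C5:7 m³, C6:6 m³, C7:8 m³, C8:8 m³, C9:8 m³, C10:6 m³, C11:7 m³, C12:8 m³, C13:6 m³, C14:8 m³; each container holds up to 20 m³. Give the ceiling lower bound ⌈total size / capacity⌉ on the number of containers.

Total size = 8 + 8 + 6 + 7 + 7 + 6 + 8 + 8 + 8 + 6 + 7 + 8 + 6 + 8 = 101 m³.
⌈101 / 20⌉ = 6.

6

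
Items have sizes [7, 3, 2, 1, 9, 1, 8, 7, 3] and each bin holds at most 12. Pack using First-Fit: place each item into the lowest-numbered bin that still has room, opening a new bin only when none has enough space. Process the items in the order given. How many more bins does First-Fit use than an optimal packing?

First-Fit: [7,3,2] [1,9,1] [8,3] [7] → 4 bins.
Total size 41; any packing needs at least ⌈41/12⌉ = 4 bins.
So 4 is already optimal.

0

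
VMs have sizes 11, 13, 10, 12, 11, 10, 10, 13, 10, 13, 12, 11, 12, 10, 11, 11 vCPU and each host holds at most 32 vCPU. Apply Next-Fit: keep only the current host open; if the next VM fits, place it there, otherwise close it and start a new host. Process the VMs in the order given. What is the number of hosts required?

host 1: place 11 vCPU, 21 vCPU left
host 1: place 13 vCPU, 8 vCPU left
host 2: place 10 vCPU, 22 vCPU left
host 2: place 12 vCPU, 10 vCPU left
host 3: place 11 vCPU, 21 vCPU left
host 3: place 10 vCPU, 11 vCPU left
host 3: place 10 vCPU, 1 vCPU left
host 4: place 13 vCPU, 19 vCPU left
host 4: place 10 vCPU, 9 vCPU left
host 5: place 13 vCPU, 19 vCPU left
host 5: place 12 vCPU, 7 vCPU left
host 6: place 11 vCPU, 21 vCPU left
host 6: place 12 vCPU, 9 vCPU left
host 7: place 10 vCPU, 22 vCPU left
host 7: place 11 vCPU, 11 vCPU left
host 7: place 11 vCPU, 0 vCPU left

7 hosts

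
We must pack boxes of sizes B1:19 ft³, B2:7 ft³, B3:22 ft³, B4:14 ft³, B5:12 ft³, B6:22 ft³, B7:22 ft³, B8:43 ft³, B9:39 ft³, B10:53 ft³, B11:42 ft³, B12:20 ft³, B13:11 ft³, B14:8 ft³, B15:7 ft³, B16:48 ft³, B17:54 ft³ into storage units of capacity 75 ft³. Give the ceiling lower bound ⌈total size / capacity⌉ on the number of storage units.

6 storage units

Total size = 19 + 7 + 22 + 14 + 12 + 22 + 22 + 43 + 39 + 53 + 42 + 20 + 11 + 8 + 7 + 48 + 54 = 443 ft³.
⌈443 / 75⌉ = 6.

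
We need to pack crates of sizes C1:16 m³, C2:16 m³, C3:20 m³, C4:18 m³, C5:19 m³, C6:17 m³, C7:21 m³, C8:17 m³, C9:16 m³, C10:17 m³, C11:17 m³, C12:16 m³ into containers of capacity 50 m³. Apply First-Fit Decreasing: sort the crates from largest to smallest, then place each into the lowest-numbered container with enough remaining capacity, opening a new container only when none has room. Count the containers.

Sorted descending: 21, 20, 19, 18, 17, 17, 17, 17, 16, 16, 16, 16.
container 1: place 21 m³, 29 m³ left
container 1: place 20 m³, 9 m³ left
container 2: place 19 m³, 31 m³ left
container 2: place 18 m³, 13 m³ left
container 3: place 17 m³, 33 m³ left
container 3: place 17 m³, 16 m³ left
container 4: place 17 m³, 33 m³ left
container 4: place 17 m³, 16 m³ left
container 3: place 16 m³, 0 m³ left
container 4: place 16 m³, 0 m³ left
container 5: place 16 m³, 34 m³ left
container 5: place 16 m³, 18 m³ left
Final containers: [21,20] [19,18] [17,17,16] [17,17,16] [16,16].

5 containers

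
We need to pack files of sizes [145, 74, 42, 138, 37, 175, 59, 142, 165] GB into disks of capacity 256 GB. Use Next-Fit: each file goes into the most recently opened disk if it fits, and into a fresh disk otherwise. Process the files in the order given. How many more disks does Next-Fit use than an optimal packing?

Next-Fit: [145,74] [42,138,37] [175,59] [142] [165] → 5 disks.
5 files exceed 128 GB (half the capacity), and no two of those can share a disk, so at least 5 disks are needed.
So 5 is already optimal.

0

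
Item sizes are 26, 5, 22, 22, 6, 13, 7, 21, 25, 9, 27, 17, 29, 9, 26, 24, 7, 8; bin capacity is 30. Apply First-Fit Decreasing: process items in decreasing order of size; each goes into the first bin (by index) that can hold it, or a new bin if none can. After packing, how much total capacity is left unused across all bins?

27

Sorted descending: 29, 27, 26, 26, 25, 24, 22, 22, 21, 17, 13, 9, 9, 8, 7, 7, 6, 5.
bin 1: place 29, 1 left
bin 2: place 27, 3 left
bin 3: place 26, 4 left
bin 4: place 26, 4 left
bin 5: place 25, 5 left
bin 6: place 24, 6 left
bin 7: place 22, 8 left
bin 8: place 22, 8 left
bin 9: place 21, 9 left
bin 10: place 17, 13 left
bin 10: place 13, 0 left
bin 9: place 9, 0 left
bin 11: place 9, 21 left
bin 7: place 8, 0 left
bin 8: place 7, 1 left
bin 11: place 7, 14 left
bin 6: place 6, 0 left
bin 5: place 5, 0 left
11 bins × 30 = 330; used 303; unused 27.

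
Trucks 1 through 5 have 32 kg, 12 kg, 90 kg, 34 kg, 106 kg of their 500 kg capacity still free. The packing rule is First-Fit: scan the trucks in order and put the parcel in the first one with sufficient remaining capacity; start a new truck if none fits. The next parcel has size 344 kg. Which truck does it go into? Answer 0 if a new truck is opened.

0

No truck has ≥ 344 kg free, so a new truck is opened.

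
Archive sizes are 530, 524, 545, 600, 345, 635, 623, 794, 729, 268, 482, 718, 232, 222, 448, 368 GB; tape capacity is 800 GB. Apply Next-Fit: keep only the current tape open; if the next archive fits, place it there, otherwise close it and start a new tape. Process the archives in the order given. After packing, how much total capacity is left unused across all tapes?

Put 530 GB in tape 1; 270 GB remain.
Put 524 GB in tape 2; 276 GB remain.
Put 545 GB in tape 3; 255 GB remain.
Put 600 GB in tape 4; 200 GB remain.
Put 345 GB in tape 5; 455 GB remain.
Put 635 GB in tape 6; 165 GB remain.
Put 623 GB in tape 7; 177 GB remain.
Put 794 GB in tape 8; 6 GB remain.
Put 729 GB in tape 9; 71 GB remain.
Put 268 GB in tape 10; 532 GB remain.
Put 482 GB in tape 10; 50 GB remain.
Put 718 GB in tape 11; 82 GB remain.
Put 232 GB in tape 12; 568 GB remain.
Put 222 GB in tape 12; 346 GB remain.
Put 448 GB in tape 13; 352 GB remain.
Put 368 GB in tape 14; 432 GB remain.
14 tapes × 800 GB = 11200 GB; used 8063 GB; unused 3137 GB.

3137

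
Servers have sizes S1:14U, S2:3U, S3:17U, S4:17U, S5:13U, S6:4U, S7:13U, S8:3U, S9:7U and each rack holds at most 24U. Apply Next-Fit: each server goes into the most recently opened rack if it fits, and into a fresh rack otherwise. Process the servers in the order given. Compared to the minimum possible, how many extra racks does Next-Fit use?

0

Next-Fit: [14,3] [17] [17] [13,4] [13,3,7] → 5 racks.
5 servers exceed 12U (half the capacity), and no two of those can share a rack, so at least 5 racks are needed.
So 5 is already optimal.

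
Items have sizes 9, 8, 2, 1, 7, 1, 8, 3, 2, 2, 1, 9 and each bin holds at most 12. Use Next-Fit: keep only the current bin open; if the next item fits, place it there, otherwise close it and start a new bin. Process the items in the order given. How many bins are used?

6 bins

9 → bin 1 (remaining 3)
8 → bin 2 (remaining 4)
2 → bin 2 (remaining 2)
1 → bin 2 (remaining 1)
7 → bin 3 (remaining 5)
1 → bin 3 (remaining 4)
8 → bin 4 (remaining 4)
3 → bin 4 (remaining 1)
2 → bin 5 (remaining 10)
2 → bin 5 (remaining 8)
1 → bin 5 (remaining 7)
9 → bin 6 (remaining 3)
Final bins: [9] [8,2,1] [7,1] [8,3] [2,2,1] [9].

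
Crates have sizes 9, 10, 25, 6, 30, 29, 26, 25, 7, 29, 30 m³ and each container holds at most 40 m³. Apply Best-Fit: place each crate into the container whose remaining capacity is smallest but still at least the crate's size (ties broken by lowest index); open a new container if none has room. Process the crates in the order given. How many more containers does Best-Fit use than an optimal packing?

Best-Fit: [9,10] [25,6,7] [30] [29] [26] [25] [29] [30] → 8 containers.
7 crates exceed 20 m³ (half the capacity), and no two of those can share a container, so at least 7 containers are needed.
An optimal packing achieves that bound: [30,10] [30,9] [29,7] [29,6] [26] [25] [25] → 7 containers.
Excess: 8 − 7 = 1.

1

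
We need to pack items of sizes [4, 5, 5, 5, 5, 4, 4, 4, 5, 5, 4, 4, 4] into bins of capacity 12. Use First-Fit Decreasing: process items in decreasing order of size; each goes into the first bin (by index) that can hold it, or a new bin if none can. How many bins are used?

Sorted descending: 5, 5, 5, 5, 5, 5, 4, 4, 4, 4, 4, 4, 4.
Put 5 in bin 1; 7 remain.
Put 5 in bin 1; 2 remain.
Put 5 in bin 2; 7 remain.
Put 5 in bin 2; 2 remain.
Put 5 in bin 3; 7 remain.
Put 5 in bin 3; 2 remain.
Put 4 in bin 4; 8 remain.
Put 4 in bin 4; 4 remain.
Put 4 in bin 4; 0 remain.
Put 4 in bin 5; 8 remain.
Put 4 in bin 5; 4 remain.
Put 4 in bin 5; 0 remain.
Put 4 in bin 6; 8 remain.

6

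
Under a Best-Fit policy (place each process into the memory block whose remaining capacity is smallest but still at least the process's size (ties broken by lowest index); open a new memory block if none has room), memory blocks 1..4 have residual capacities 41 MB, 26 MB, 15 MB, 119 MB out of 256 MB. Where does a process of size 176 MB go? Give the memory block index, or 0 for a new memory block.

0

No memory block has ≥ 176 MB free, so a new memory block is opened.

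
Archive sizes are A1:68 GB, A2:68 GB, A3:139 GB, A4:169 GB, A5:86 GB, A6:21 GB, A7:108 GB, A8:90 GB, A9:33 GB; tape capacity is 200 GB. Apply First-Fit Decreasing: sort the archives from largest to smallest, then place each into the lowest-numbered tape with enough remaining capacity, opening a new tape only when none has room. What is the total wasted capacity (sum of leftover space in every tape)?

218

Sorted descending: 169, 139, 108, 90, 86, 68, 68, 33, 21.
tape 1: place 169 GB, 31 GB left
tape 2: place 139 GB, 61 GB left
tape 3: place 108 GB, 92 GB left
tape 3: place 90 GB, 2 GB left
tape 4: place 86 GB, 114 GB left
tape 4: place 68 GB, 46 GB left
tape 5: place 68 GB, 132 GB left
tape 2: place 33 GB, 28 GB left
tape 1: place 21 GB, 10 GB left
5 tapes × 200 GB = 1000 GB; used 782 GB; unused 218 GB.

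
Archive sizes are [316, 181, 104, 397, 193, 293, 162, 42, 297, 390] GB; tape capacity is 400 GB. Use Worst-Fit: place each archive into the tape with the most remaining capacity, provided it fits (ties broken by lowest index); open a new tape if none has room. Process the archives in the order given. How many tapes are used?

Put 316 GB in tape 1; 84 GB remain.
Put 181 GB in tape 2; 219 GB remain.
Put 104 GB in tape 2; 115 GB remain.
Put 397 GB in tape 3; 3 GB remain.
Put 193 GB in tape 4; 207 GB remain.
Put 293 GB in tape 5; 107 GB remain.
Put 162 GB in tape 4; 45 GB remain.
Put 42 GB in tape 2; 73 GB remain.
Put 297 GB in tape 6; 103 GB remain.
Put 390 GB in tape 7; 10 GB remain.

7 tapes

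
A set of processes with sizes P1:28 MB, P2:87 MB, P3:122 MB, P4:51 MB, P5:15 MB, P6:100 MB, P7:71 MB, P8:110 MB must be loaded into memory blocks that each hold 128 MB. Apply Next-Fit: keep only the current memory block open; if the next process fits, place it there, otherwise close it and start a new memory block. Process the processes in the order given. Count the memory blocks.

6

P1 (28 MB) → memory block 1 (remaining 100 MB)
P2 (87 MB) → memory block 1 (remaining 13 MB)
P3 (122 MB) → memory block 2 (remaining 6 MB)
P4 (51 MB) → memory block 3 (remaining 77 MB)
P5 (15 MB) → memory block 3 (remaining 62 MB)
P6 (100 MB) → memory block 4 (remaining 28 MB)
P7 (71 MB) → memory block 5 (remaining 57 MB)
P8 (110 MB) → memory block 6 (remaining 18 MB)
Final memory blocks: [28,87] [122] [51,15] [100] [71] [110].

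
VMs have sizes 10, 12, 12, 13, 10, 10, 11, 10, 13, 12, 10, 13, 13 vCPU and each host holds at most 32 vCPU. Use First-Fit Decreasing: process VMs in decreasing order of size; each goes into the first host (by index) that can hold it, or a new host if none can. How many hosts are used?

6

Sorted descending: 13, 13, 13, 13, 12, 12, 12, 11, 10, 10, 10, 10, 10.
host 1: place 13 vCPU, 19 vCPU left
host 1: place 13 vCPU, 6 vCPU left
host 2: place 13 vCPU, 19 vCPU left
host 2: place 13 vCPU, 6 vCPU left
host 3: place 12 vCPU, 20 vCPU left
host 3: place 12 vCPU, 8 vCPU left
host 4: place 12 vCPU, 20 vCPU left
host 4: place 11 vCPU, 9 vCPU left
host 5: place 10 vCPU, 22 vCPU left
host 5: place 10 vCPU, 12 vCPU left
host 5: place 10 vCPU, 2 vCPU left
host 6: place 10 vCPU, 22 vCPU left
host 6: place 10 vCPU, 12 vCPU left
Final hosts: [13,13] [13,13] [12,12] [12,11] [10,10,10] [10,10].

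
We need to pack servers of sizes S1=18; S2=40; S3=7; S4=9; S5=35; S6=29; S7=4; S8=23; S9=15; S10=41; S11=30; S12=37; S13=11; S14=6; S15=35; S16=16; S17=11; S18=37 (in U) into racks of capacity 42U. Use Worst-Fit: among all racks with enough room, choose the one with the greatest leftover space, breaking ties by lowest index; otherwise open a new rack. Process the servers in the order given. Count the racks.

Put S1 (18U) in rack 1; 24U remain.
Put S2 (40U) in rack 2; 2U remain.
Put S3 (7U) in rack 1; 17U remain.
Put S4 (9U) in rack 1; 8U remain.
Put S5 (35U) in rack 3; 7U remain.
Put S6 (29U) in rack 4; 13U remain.
Put S7 (4U) in rack 4; 9U remain.
Put S8 (23U) in rack 5; 19U remain.
Put S9 (15U) in rack 5; 4U remain.
Put S10 (41U) in rack 6; 1U remain.
Put S11 (30U) in rack 7; 12U remain.
Put S12 (37U) in rack 8; 5U remain.
Put S13 (11U) in rack 7; 1U remain.
Put S14 (6U) in rack 4; 3U remain.
Put S15 (35U) in rack 9; 7U remain.
Put S16 (16U) in rack 10; 26U remain.
Put S17 (11U) in rack 10; 15U remain.
Put S18 (37U) in rack 11; 5U remain.

11 racks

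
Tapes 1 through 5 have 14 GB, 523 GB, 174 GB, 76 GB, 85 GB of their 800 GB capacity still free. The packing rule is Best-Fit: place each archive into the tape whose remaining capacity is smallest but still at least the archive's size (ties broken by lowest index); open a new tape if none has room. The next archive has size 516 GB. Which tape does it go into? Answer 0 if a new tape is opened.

2

Tapes with room: tape 2 (523 GB).
Tightest fit is tape 2 with 523 GB free.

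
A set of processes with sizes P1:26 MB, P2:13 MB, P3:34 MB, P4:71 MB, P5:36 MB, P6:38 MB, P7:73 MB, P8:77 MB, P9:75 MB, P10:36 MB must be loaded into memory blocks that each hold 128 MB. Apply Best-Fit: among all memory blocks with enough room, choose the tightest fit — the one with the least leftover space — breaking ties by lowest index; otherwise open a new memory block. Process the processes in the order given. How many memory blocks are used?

P1 (26 MB) → memory block 1 (remaining 102 MB)
P2 (13 MB) → memory block 1 (remaining 89 MB)
P3 (34 MB) → memory block 1 (remaining 55 MB)
P4 (71 MB) → memory block 2 (remaining 57 MB)
P5 (36 MB) → memory block 1 (remaining 19 MB)
P6 (38 MB) → memory block 2 (remaining 19 MB)
P7 (73 MB) → memory block 3 (remaining 55 MB)
P8 (77 MB) → memory block 4 (remaining 51 MB)
P9 (75 MB) → memory block 5 (remaining 53 MB)
P10 (36 MB) → memory block 4 (remaining 15 MB)
Final memory blocks: [26,13,34,36] [71,38] [73] [77,36] [75].

5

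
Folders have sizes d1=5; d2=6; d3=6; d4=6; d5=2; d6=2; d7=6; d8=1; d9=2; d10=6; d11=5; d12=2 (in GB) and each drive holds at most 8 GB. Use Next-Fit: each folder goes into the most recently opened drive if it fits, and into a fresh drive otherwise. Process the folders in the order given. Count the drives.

8

drive 1: place d1 (5 GB), 3 GB left
drive 2: place d2 (6 GB), 2 GB left
drive 3: place d3 (6 GB), 2 GB left
drive 4: place d4 (6 GB), 2 GB left
drive 4: place d5 (2 GB), 0 GB left
drive 5: place d6 (2 GB), 6 GB left
drive 5: place d7 (6 GB), 0 GB left
drive 6: place d8 (1 GB), 7 GB left
drive 6: place d9 (2 GB), 5 GB left
drive 7: place d10 (6 GB), 2 GB left
drive 8: place d11 (5 GB), 3 GB left
drive 8: place d12 (2 GB), 1 GB left
Final drives: [5] [6] [6] [6,2] [2,6] [1,2] [6] [5,2].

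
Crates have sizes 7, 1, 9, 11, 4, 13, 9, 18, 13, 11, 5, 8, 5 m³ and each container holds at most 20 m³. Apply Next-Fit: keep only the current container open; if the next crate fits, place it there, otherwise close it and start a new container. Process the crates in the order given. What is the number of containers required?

container 1: place 7 m³, 13 m³ left
container 1: place 1 m³, 12 m³ left
container 1: place 9 m³, 3 m³ left
container 2: place 11 m³, 9 m³ left
container 2: place 4 m³, 5 m³ left
container 3: place 13 m³, 7 m³ left
container 4: place 9 m³, 11 m³ left
container 5: place 18 m³, 2 m³ left
container 6: place 13 m³, 7 m³ left
container 7: place 11 m³, 9 m³ left
container 7: place 5 m³, 4 m³ left
container 8: place 8 m³, 12 m³ left
container 8: place 5 m³, 7 m³ left
Final containers: [7,1,9] [11,4] [13] [9] [18] [13] [11,5] [8,5].

8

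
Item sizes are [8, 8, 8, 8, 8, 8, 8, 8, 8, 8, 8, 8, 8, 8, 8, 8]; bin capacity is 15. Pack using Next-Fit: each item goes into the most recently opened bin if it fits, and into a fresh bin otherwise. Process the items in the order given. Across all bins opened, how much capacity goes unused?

Put 8 in bin 1; 7 remain.
Put 8 in bin 2; 7 remain.
Put 8 in bin 3; 7 remain.
Put 8 in bin 4; 7 remain.
Put 8 in bin 5; 7 remain.
Put 8 in bin 6; 7 remain.
Put 8 in bin 7; 7 remain.
Put 8 in bin 8; 7 remain.
Put 8 in bin 9; 7 remain.
Put 8 in bin 10; 7 remain.
Put 8 in bin 11; 7 remain.
Put 8 in bin 12; 7 remain.
Put 8 in bin 13; 7 remain.
Put 8 in bin 14; 7 remain.
Put 8 in bin 15; 7 remain.
Put 8 in bin 16; 7 remain.
16 bins × 15 = 240; used 128; unused 112.

112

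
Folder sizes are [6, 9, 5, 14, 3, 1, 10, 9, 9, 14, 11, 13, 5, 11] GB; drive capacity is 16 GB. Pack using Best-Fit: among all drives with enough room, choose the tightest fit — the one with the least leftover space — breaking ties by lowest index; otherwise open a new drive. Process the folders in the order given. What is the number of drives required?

10 drives

Put 6 GB in drive 1; 10 GB remain.
Put 9 GB in drive 1; 1 GB remain.
Put 5 GB in drive 2; 11 GB remain.
Put 14 GB in drive 3; 2 GB remain.
Put 3 GB in drive 2; 8 GB remain.
Put 1 GB in drive 1; 0 GB remain.
Put 10 GB in drive 4; 6 GB remain.
Put 9 GB in drive 5; 7 GB remain.
Put 9 GB in drive 6; 7 GB remain.
Put 14 GB in drive 7; 2 GB remain.
Put 11 GB in drive 8; 5 GB remain.
Put 13 GB in drive 9; 3 GB remain.
Put 5 GB in drive 8; 0 GB remain.
Put 11 GB in drive 10; 5 GB remain.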